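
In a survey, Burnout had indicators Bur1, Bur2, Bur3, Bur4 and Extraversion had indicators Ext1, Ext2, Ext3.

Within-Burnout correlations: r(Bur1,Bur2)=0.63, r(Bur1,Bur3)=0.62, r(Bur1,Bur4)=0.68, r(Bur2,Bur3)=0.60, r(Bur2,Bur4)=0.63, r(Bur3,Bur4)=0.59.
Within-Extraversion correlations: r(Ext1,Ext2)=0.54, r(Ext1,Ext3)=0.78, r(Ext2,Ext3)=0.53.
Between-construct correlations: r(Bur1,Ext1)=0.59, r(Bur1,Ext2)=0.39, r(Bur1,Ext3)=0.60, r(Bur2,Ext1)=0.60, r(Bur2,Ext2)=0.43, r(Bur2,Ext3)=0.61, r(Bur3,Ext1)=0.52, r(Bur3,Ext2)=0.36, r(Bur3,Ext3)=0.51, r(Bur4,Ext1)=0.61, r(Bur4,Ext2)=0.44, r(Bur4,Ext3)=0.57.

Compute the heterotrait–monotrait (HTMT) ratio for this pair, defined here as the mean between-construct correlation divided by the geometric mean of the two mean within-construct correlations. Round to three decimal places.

Between-construct mean = 6.23/12 = 0.5192.
Mean within-Bur = 3.75/6 = 0.6250; mean within-Ext = 1.85/3 = 0.6167.
Geometric mean = √(0.6250 × 0.6167) = 0.6208.
HTMT = 0.5192 / 0.6208 = 0.836.

0.836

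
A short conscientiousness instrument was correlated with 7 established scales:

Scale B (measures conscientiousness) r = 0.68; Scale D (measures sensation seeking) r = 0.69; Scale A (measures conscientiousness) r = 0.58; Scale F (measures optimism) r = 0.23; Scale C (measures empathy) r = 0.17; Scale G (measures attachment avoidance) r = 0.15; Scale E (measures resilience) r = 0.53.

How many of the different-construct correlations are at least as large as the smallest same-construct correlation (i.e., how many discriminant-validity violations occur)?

1

Convergent (same construct = conscientiousness): Scale B, Scale A.
Smallest convergent = 0.58. Discriminant values: 0.69, 0.23, 0.17, 0.15, 0.53; count ≥ 0.58 → 1.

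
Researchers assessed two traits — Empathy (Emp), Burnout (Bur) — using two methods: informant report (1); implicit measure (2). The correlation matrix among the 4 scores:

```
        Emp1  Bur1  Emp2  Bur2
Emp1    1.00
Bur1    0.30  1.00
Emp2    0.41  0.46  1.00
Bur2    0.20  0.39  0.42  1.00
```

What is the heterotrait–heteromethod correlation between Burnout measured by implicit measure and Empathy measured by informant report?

Different traits and methods: r(Bur2, Emp1) = 0.20.

0.20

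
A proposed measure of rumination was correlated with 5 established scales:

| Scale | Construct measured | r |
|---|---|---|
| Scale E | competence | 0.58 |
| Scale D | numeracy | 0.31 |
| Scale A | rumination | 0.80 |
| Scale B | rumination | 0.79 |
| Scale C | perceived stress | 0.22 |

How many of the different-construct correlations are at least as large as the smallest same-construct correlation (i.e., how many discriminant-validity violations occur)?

0

Convergent (same construct = rumination): Scale A, Scale B.
Smallest convergent = 0.79. Discriminant values: 0.58, 0.31, 0.22; count ≥ 0.79 → 0.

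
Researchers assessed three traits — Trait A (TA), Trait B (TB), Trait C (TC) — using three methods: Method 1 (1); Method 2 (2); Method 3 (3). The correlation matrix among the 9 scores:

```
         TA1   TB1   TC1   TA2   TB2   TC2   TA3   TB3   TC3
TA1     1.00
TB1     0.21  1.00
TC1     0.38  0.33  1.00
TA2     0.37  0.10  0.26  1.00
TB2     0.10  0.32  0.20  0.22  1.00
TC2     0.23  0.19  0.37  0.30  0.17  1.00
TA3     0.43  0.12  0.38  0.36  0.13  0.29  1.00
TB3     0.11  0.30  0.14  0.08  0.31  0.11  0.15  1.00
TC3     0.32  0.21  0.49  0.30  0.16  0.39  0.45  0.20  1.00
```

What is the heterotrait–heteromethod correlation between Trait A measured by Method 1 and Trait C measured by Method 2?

0.23

Different traits and methods: r(TA1, TC2) = 0.23.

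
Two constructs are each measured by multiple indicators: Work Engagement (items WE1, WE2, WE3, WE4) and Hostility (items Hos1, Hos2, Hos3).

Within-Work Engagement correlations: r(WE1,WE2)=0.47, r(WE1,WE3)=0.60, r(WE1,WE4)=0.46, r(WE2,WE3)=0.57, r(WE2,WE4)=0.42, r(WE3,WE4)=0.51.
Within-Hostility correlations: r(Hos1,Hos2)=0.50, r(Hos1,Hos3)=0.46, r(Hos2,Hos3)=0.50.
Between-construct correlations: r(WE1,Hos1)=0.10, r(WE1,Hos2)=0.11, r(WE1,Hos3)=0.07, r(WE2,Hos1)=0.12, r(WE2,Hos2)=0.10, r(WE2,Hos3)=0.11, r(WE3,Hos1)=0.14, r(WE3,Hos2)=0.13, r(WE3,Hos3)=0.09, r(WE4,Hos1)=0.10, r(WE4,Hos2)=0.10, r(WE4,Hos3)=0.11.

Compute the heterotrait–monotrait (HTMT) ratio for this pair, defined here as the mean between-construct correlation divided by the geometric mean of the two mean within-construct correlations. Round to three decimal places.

Mean heterotrait r = 1.28/12 = 0.1067.
Mean within-WE = 3.03/6 = 0.5050; mean within-Hos = 1.46/3 = 0.4867.
Geometric mean = √(0.5050 × 0.4867) = 0.4958.
HTMT = 0.1067 / 0.4958 = 0.215.

0.215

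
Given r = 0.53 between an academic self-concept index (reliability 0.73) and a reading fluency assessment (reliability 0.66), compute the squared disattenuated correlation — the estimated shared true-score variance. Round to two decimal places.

Disattenuated r = 0.53 / √(0.73 × 0.66) = 0.53 / 0.6941 = 0.7636.
Shared true-score variance = 0.7636² = 0.5831 ≈ 0.58.

0.58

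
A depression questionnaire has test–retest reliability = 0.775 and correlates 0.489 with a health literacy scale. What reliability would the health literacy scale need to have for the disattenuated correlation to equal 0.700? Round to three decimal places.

0.630

r_true = r_obs / √(r_xx · r_yy) ⇒ 0.700 = 0.489 / √(0.775 · r_yy).
√(0.775 · r_yy) = 0.489 / 0.700 = 0.6986; 0.775 · r_yy = 0.4880; r_yy = 0.4880 / 0.775 ≈ 0.630.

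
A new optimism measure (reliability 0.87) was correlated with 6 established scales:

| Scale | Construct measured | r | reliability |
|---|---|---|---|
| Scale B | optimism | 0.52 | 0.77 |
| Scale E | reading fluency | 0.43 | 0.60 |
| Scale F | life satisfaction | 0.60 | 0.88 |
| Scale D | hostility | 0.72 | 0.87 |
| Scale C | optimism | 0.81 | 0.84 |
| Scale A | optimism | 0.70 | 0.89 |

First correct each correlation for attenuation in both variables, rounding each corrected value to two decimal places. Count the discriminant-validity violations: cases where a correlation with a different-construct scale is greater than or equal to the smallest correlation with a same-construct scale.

Disattenuated r (r / √(r_scale · r_new)):
  Scale B (conv): 0.52 / √(0.77·0.87) = 0.64
  Scale E (disc): 0.43 / √(0.60·0.87) = 0.60
  Scale F (disc): 0.60 / √(0.88·0.87) = 0.69
  Scale D (disc): 0.72 / √(0.87·0.87) = 0.83
  Scale C (conv): 0.81 / √(0.84·0.87) = 0.95
  Scale A (conv): 0.70 / √(0.89·0.87) = 0.80
Smallest convergent = 0.64. Discriminant values: 0.60, 0.69, 0.83; count ≥ 0.64 → 2.

2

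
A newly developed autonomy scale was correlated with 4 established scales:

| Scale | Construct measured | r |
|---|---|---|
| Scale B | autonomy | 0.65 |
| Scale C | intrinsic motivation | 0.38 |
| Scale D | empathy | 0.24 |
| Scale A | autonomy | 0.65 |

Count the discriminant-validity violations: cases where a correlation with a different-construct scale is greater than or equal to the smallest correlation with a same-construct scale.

0

Convergent (same construct = autonomy): Scale B, Scale A.
Smallest convergent = 0.65. Discriminant values: 0.38, 0.24; count ≥ 0.65 → 0.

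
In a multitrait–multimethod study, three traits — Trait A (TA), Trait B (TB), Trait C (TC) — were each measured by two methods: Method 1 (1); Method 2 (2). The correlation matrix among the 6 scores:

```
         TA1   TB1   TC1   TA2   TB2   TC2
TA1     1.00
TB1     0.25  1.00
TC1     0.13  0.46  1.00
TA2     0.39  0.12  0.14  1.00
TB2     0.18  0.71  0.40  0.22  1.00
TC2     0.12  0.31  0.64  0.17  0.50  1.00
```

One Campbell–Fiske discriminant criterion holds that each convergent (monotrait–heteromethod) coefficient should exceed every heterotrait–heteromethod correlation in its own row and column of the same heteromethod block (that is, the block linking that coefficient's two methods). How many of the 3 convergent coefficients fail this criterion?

0

Checking each validity diagonal entry against its comparison values:
TA (methods 1·2): 0.39 vs {0.18, 0.12, 0.12, 0.14} → pass.
TB (methods 1·2): 0.71 vs {0.12, 0.18, 0.31, 0.40} → pass.
TC (methods 1·2): 0.64 vs {0.14, 0.12, 0.40, 0.31} → pass.
0 of 3 fail.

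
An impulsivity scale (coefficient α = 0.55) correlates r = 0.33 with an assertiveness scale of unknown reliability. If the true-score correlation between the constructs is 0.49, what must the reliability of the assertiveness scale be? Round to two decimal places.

r_true = r_obs / √(r_xx · r_yy) ⇒ 0.49 = 0.33 / √(0.55 · r_yy).
√(0.55 · r_yy) = 0.33 / 0.49 = 0.6735; 0.55 · r_yy = 0.4536; r_yy = 0.4536 / 0.55 ≈ 0.82.

0.82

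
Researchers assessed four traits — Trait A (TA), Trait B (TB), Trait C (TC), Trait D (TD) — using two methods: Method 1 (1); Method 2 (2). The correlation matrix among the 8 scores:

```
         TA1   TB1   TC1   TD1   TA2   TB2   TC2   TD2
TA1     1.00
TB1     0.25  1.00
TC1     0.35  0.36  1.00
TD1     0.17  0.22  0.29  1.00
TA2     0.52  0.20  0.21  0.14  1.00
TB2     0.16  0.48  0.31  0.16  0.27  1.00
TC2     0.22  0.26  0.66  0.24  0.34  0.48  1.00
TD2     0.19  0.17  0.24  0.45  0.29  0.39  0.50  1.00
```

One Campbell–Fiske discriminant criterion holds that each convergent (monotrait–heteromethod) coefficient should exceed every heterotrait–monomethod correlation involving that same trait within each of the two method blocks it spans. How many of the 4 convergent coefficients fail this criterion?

2

Each convergent coefficient versus the relevant comparison correlations:
TA (methods 1·2): 0.52 vs {0.25, 0.27, 0.35, 0.34, 0.17, 0.29} → pass.
TB (methods 1·2): 0.48 vs {0.25, 0.27, 0.36, 0.48, 0.22, 0.39} → fail.
TC (methods 1·2): 0.66 vs {0.35, 0.34, 0.36, 0.48, 0.29, 0.50} → pass.
TD (methods 1·2): 0.45 vs {0.17, 0.29, 0.22, 0.39, 0.29, 0.50} → fail.
2 of 4 fail.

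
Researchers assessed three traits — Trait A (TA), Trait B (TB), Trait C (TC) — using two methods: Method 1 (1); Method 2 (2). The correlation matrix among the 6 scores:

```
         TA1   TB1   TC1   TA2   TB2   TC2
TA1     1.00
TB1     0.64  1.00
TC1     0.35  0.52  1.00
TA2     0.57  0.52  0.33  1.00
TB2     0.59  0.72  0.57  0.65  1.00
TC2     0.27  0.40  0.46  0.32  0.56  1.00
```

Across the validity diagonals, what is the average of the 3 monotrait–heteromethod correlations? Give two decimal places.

0.58

Convergent values: 0.57, 0.72, 0.46; mean = 1.75/3 = 0.58.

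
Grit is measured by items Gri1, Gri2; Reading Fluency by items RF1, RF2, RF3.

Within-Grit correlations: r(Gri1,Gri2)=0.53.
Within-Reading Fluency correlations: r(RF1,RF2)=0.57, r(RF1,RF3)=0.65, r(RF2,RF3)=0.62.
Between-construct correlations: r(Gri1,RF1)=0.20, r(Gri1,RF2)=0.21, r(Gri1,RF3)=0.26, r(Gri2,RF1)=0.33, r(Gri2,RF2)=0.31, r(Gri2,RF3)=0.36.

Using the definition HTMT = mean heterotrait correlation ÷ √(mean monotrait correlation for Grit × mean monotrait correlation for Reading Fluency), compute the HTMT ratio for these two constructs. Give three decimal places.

0.488

Mean heterotrait r = 1.67/6 = 0.2783.
Mean within-Gri = 0.53/1 = 0.5300; mean within-RF = 1.84/3 = 0.6133.
Geometric mean = √(0.5300 × 0.6133) = 0.5701.
HTMT = 0.2783 / 0.5701 = 0.488.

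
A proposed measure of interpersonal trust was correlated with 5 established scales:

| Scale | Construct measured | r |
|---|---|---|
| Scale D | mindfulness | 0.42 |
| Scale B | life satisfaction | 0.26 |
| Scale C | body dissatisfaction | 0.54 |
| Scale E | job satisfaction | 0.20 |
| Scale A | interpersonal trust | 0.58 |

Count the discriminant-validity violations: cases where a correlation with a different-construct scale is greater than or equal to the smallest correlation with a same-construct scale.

0

Convergent (same construct = interpersonal trust): Scale A.
Smallest convergent = 0.58. Discriminant values: 0.42, 0.26, 0.54, 0.20; count ≥ 0.58 → 0.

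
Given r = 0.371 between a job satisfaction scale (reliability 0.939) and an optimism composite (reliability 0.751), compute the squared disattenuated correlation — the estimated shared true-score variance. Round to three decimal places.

Disattenuated r = 0.371 / √(0.939 × 0.751) = 0.371 / 0.8398 = 0.4418.
Shared true-score variance = 0.4418² = 0.1952 ≈ 0.195.

0.195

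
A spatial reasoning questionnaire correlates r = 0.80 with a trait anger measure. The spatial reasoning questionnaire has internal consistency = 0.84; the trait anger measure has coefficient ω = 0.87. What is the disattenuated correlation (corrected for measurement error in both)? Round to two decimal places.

0.94

r_true = r_obs / √(r_xx · r_yy) = 0.80 / √(0.84 × 0.87) = 0.80 / √0.7308 = 0.80 / 0.8549 ≈ 0.94.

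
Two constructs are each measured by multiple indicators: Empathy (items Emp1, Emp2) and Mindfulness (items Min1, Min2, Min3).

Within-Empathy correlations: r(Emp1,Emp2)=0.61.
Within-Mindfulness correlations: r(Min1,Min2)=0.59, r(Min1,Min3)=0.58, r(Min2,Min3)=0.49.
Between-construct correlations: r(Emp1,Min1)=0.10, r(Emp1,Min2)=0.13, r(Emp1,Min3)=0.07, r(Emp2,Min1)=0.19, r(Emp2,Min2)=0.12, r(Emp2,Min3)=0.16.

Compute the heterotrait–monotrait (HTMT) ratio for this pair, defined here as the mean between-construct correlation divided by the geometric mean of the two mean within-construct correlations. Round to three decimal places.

0.221

Between-construct mean = 0.77/6 = 0.1283.
Mean within-Emp = 0.61/1 = 0.6100; mean within-Min = 1.66/3 = 0.5533.
Geometric mean = √(0.6100 × 0.5533) = 0.5810.
HTMT = 0.1283 / 0.5810 = 0.221.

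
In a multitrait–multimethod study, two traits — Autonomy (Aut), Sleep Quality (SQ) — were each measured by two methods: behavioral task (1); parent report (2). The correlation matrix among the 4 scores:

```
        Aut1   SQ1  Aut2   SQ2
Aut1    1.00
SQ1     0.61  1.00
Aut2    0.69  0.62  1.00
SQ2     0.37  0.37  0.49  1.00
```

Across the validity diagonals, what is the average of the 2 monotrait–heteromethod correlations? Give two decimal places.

Convergent values: 0.69, 0.37; mean = 1.06/2 = 0.53.

0.53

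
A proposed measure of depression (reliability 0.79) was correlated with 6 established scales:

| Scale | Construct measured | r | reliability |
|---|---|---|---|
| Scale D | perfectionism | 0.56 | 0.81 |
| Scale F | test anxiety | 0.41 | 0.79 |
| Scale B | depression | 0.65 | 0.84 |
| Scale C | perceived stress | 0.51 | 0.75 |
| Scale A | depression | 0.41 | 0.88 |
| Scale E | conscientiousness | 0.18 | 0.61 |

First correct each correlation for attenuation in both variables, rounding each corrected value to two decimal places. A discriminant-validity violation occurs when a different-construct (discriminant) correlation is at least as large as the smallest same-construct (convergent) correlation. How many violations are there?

3

Disattenuated r (r / √(r_scale · r_new)):
  Scale D (disc): 0.56 / √(0.81·0.79) = 0.70
  Scale F (disc): 0.41 / √(0.79·0.79) = 0.52
  Scale B (conv): 0.65 / √(0.84·0.79) = 0.80
  Scale C (disc): 0.51 / √(0.75·0.79) = 0.66
  Scale A (conv): 0.41 / √(0.88·0.79) = 0.49
  Scale E (disc): 0.18 / √(0.61·0.79) = 0.26
Smallest convergent = 0.49. Discriminant values: 0.70, 0.52, 0.66, 0.26; count ≥ 0.49 → 3.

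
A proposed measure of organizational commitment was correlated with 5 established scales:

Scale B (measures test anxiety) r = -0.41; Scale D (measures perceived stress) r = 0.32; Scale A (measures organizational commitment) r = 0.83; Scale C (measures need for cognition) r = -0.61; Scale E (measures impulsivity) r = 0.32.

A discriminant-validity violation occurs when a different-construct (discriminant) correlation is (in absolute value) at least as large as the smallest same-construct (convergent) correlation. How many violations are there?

0

Convergent (same construct = organizational commitment): Scale A.
Smallest convergent = 0.83. Discriminant |r|: 0.41, 0.32, 0.61, 0.32; count ≥ 0.83 → 0.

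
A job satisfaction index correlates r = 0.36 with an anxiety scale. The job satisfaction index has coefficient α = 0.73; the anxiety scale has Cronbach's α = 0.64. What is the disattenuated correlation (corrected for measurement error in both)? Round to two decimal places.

r_true = r_obs / √(r_xx · r_yy) = 0.36 / √(0.73 × 0.64) = 0.36 / √0.4672 = 0.36 / 0.6835 ≈ 0.53.

0.53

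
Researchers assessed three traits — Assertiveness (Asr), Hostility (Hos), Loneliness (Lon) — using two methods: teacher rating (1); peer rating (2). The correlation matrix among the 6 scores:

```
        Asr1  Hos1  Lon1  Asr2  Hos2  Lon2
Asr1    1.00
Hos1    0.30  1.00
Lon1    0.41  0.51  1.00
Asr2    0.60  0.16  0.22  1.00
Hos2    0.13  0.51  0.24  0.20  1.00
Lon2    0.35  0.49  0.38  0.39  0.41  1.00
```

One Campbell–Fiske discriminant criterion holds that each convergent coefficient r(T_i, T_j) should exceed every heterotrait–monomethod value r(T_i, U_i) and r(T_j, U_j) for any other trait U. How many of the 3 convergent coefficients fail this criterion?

2

Convergent coefficients and their comparison sets:
Asr (methods 1·2): 0.60 vs {0.30, 0.20, 0.41, 0.39} → pass.
Hos (methods 1·2): 0.51 vs {0.30, 0.20, 0.51, 0.41} → fail.
Lon (methods 1·2): 0.38 vs {0.41, 0.39, 0.51, 0.41} → fail.
2 of 3 fail.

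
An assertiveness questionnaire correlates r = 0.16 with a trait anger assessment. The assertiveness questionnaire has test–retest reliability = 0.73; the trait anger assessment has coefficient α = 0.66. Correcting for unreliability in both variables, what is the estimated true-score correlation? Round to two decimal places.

r_true = r_obs / √(r_xx · r_yy) = 0.16 / √(0.73 × 0.66) = 0.16 / √0.4818 = 0.16 / 0.6941 ≈ 0.23.

0.23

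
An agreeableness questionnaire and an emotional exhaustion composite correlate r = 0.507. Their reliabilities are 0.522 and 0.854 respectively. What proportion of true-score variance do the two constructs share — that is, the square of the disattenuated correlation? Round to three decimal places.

Disattenuated r = 0.507 / √(0.522 × 0.854) = 0.507 / 0.6677 = 0.7593.
Shared true-score variance = 0.7593² = 0.5765 ≈ 0.577.

0.577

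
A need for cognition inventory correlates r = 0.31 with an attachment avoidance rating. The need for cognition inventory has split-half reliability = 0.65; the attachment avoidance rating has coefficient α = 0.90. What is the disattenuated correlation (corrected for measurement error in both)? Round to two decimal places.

r_true = r_obs / √(r_xx · r_yy) = 0.31 / √(0.65 × 0.90) = 0.31 / √0.5850 = 0.31 / 0.7649 ≈ 0.41.

0.41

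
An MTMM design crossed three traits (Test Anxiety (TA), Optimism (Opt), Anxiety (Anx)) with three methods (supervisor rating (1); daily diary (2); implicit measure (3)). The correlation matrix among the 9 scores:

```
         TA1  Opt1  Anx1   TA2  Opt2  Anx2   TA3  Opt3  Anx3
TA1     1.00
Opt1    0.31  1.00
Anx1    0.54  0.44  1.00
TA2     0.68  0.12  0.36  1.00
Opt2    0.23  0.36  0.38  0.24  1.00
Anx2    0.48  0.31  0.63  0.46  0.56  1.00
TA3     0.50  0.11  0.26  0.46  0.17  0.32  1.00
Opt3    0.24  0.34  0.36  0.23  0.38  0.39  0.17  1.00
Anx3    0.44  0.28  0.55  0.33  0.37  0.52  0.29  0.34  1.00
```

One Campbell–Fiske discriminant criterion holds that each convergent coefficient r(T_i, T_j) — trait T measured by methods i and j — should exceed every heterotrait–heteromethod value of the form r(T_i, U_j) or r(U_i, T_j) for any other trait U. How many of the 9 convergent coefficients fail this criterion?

Convergent coefficients and their comparison sets:
TA (methods 1·2): 0.68 vs {0.23, 0.12, 0.48, 0.36} → pass.
TA (methods 1·3): 0.50 vs {0.24, 0.11, 0.44, 0.26} → pass.
TA (methods 2·3): 0.46 vs {0.23, 0.17, 0.33, 0.32} → pass.
Opt (methods 1·2): 0.36 vs {0.12, 0.23, 0.31, 0.38} → fail.
Opt (methods 1·3): 0.34 vs {0.11, 0.24, 0.28, 0.36} → fail.
Opt (methods 2·3): 0.38 vs {0.17, 0.23, 0.37, 0.39} → fail.
Anx (methods 1·2): 0.63 vs {0.36, 0.48, 0.38, 0.31} → pass.
Anx (methods 1·3): 0.55 vs {0.26, 0.44, 0.36, 0.28} → pass.
Anx (methods 2·3): 0.52 vs {0.32, 0.33, 0.39, 0.37} → pass.
3 of 9 fail.

3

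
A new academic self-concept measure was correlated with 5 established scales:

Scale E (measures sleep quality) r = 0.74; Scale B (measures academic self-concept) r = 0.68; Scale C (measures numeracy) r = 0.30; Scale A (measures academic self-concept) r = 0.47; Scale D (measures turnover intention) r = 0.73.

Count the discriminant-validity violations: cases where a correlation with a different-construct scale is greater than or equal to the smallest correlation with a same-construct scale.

Convergent (same construct = academic self-concept): Scale B, Scale A.
Smallest convergent = 0.47. Discriminant values: 0.74, 0.30, 0.73; count ≥ 0.47 → 2.

2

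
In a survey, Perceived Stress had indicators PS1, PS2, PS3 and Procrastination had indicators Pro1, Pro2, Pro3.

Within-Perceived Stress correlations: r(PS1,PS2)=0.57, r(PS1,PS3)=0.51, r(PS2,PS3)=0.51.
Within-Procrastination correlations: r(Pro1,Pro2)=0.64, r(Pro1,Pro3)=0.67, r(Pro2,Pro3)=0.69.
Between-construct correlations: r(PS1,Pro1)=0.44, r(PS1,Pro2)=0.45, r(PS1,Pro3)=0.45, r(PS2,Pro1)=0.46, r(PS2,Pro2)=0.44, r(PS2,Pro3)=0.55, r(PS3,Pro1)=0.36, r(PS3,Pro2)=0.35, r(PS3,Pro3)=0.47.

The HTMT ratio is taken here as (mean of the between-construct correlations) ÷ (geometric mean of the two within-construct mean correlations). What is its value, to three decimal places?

0.742

Between-construct mean = 3.97/9 = 0.4411.
Mean within-PS = 1.59/3 = 0.5300; mean within-Pro = 2.00/3 = 0.6667.
Geometric mean = √(0.5300 × 0.6667) = 0.5944.
HTMT = 0.4411 / 0.5944 = 0.742.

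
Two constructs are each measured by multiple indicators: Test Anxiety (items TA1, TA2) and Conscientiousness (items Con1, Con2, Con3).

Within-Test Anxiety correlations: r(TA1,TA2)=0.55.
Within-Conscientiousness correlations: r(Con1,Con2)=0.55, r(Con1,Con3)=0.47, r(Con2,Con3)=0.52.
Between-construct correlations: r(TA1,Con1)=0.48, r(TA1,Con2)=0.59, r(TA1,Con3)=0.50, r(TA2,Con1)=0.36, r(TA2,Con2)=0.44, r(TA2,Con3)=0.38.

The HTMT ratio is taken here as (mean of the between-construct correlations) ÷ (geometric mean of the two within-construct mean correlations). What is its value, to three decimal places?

0.863

Mean between = 2.75/6 = 0.4583.
Mean within-TA = 0.55/1 = 0.5500; mean within-Con = 1.54/3 = 0.5133.
Geometric mean = √(0.5500 × 0.5133) = 0.5313.
HTMT = 0.4583 / 0.5313 = 0.863.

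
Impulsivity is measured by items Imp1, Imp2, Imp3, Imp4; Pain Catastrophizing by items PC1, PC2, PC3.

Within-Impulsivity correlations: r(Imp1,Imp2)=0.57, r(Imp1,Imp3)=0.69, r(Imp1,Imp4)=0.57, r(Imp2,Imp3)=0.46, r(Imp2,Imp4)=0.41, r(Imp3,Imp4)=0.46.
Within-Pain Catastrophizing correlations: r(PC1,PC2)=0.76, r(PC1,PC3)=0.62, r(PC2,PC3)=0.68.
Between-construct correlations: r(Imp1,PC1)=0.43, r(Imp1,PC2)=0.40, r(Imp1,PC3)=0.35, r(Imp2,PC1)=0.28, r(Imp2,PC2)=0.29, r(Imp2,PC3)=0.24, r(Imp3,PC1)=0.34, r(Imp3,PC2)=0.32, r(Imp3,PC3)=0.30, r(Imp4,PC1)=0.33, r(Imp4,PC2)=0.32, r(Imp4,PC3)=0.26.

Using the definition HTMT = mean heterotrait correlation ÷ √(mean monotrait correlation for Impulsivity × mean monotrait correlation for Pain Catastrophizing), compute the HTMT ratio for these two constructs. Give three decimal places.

0.535

Between-construct mean = 3.86/12 = 0.3217.
Mean within-Imp = 3.16/6 = 0.5267; mean within-PC = 2.06/3 = 0.6867.
Geometric mean = √(0.5267 × 0.6867) = 0.6014.
HTMT = 0.3217 / 0.6014 = 0.535.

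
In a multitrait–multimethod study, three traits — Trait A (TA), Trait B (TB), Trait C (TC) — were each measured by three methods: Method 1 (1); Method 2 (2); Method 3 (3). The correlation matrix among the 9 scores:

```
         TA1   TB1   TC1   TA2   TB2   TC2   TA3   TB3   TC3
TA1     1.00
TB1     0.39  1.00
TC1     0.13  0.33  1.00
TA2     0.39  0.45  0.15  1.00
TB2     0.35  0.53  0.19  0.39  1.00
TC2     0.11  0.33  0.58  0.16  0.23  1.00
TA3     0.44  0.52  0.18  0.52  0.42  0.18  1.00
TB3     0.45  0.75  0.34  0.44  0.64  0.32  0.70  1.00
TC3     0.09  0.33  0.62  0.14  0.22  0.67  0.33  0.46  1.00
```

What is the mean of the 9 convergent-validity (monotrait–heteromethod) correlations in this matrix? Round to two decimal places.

0.57

Convergent values: 0.39, 0.44, 0.52, 0.53, 0.75, 0.64, 0.58, 0.62, 0.67; mean = 5.14/9 = 0.57.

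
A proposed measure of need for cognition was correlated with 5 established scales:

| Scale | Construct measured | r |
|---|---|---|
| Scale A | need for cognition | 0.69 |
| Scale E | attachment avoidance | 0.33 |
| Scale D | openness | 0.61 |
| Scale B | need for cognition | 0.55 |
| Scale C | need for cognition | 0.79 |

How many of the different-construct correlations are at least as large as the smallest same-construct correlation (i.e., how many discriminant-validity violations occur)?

Convergent (same construct = need for cognition): Scale A, Scale B, Scale C.
Smallest convergent = 0.55. Discriminant values: 0.33, 0.61; count ≥ 0.55 → 1.

1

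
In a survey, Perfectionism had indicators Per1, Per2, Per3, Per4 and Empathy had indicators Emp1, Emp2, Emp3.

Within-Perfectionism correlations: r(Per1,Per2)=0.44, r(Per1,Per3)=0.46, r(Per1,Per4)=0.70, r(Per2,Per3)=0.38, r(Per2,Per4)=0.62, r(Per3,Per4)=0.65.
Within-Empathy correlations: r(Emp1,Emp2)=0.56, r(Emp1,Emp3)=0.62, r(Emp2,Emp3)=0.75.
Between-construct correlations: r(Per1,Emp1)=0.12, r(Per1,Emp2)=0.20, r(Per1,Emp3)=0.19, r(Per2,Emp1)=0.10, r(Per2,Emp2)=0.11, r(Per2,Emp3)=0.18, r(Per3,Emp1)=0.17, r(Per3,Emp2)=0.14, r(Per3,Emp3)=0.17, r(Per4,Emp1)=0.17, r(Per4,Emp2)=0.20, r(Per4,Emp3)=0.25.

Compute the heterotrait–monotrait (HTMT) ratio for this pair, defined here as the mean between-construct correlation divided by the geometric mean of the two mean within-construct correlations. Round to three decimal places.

0.282

Mean heterotrait r = 2.00/12 = 0.1667.
Mean within-Per = 3.25/6 = 0.5417; mean within-Emp = 1.93/3 = 0.6433.
Geometric mean = √(0.5417 × 0.6433) = 0.5903.
HTMT = 0.1667 / 0.5903 = 0.282.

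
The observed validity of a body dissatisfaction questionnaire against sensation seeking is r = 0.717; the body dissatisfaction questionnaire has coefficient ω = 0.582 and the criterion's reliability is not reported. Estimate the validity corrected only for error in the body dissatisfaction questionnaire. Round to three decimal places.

Single correction: r_c = r_obs / √r_xx = 0.717 / √0.582 = 0.717 / 0.7629 ≈ 0.940.

0.940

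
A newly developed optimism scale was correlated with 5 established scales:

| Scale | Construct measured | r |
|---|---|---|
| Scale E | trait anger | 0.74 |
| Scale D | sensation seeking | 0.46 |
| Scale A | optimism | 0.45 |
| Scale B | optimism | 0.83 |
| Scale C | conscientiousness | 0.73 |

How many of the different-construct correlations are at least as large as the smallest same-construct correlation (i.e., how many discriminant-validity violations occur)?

3

Convergent (same construct = optimism): Scale A, Scale B.
Smallest convergent = 0.45. Discriminant values: 0.74, 0.46, 0.73; count ≥ 0.45 → 3.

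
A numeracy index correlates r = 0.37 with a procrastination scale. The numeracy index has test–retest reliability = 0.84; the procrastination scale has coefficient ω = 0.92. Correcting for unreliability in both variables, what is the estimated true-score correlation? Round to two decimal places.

r_true = r_obs / √(r_xx · r_yy) = 0.37 / √(0.84 × 0.92) = 0.37 / √0.7728 = 0.37 / 0.8791 ≈ 0.42.

0.42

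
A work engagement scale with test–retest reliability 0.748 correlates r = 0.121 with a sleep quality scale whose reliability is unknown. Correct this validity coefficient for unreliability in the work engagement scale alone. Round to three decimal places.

Single correction: r_c = r_obs / √r_xx = 0.121 / √0.748 = 0.121 / 0.8649 ≈ 0.140.

0.140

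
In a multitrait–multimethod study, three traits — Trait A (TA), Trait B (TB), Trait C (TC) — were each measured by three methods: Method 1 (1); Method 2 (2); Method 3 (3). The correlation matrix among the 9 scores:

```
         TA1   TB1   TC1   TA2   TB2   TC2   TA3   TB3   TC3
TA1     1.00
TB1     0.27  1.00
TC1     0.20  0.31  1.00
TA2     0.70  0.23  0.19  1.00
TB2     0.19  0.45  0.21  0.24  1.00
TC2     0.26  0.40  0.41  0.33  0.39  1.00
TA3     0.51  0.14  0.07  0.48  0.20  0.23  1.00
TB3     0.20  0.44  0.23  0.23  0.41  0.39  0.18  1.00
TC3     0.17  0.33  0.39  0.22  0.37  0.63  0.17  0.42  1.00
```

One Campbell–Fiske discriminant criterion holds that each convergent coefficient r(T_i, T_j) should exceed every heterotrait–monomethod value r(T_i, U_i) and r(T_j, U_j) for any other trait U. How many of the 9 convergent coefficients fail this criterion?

Each convergent coefficient versus the relevant comparison correlations:
TA (methods 1·2): 0.70 vs {0.27, 0.24, 0.20, 0.33} → pass.
TA (methods 1·3): 0.51 vs {0.27, 0.18, 0.20, 0.17} → pass.
TA (methods 2·3): 0.48 vs {0.24, 0.18, 0.33, 0.17} → pass.
TB (methods 1·2): 0.45 vs {0.27, 0.24, 0.31, 0.39} → pass.
TB (methods 1·3): 0.44 vs {0.27, 0.18, 0.31, 0.42} → pass.
TB (methods 2·3): 0.41 vs {0.24, 0.18, 0.39, 0.42} → fail.
TC (methods 1·2): 0.41 vs {0.20, 0.33, 0.31, 0.39} → pass.
TC (methods 1·3): 0.39 vs {0.20, 0.17, 0.31, 0.42} → fail.
TC (methods 2·3): 0.63 vs {0.33, 0.17, 0.39, 0.42} → pass.
2 of 9 fail.

2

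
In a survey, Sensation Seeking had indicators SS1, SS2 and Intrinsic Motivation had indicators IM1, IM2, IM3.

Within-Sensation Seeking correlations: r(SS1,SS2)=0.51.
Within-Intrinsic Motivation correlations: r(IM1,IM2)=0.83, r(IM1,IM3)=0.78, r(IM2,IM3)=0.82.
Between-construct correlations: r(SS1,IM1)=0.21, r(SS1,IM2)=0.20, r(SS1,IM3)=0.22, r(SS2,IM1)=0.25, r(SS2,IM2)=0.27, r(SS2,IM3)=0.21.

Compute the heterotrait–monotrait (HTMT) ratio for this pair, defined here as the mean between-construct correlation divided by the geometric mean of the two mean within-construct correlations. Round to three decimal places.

0.353

Mean heterotrait r = 1.36/6 = 0.2267.
Mean within-SS = 0.51/1 = 0.5100; mean within-IM = 2.43/3 = 0.8100.
Geometric mean = √(0.5100 × 0.8100) = 0.6427.
HTMT = 0.2267 / 0.6427 = 0.353.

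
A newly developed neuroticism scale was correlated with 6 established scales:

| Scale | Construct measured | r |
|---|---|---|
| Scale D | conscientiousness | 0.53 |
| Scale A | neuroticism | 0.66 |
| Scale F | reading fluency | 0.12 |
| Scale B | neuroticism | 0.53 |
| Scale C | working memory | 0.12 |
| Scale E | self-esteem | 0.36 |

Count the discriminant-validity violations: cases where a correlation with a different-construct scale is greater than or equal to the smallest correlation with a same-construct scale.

Convergent (same construct = neuroticism): Scale A, Scale B.
Smallest convergent = 0.53. Discriminant values: 0.53, 0.12, 0.12, 0.36; count ≥ 0.53 → 1.

1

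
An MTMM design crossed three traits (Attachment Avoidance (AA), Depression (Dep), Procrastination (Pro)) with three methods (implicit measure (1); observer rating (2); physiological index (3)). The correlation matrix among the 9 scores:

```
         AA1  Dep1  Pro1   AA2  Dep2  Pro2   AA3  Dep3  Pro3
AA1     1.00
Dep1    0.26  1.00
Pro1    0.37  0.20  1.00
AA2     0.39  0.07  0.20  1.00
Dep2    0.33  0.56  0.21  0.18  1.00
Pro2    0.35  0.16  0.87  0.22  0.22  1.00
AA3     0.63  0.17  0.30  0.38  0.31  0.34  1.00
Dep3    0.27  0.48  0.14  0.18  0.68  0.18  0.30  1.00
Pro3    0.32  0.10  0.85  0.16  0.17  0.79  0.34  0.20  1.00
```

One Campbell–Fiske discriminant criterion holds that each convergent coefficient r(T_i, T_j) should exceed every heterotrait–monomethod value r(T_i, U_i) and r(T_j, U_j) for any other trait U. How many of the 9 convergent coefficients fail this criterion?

Each convergent coefficient versus the relevant comparison correlations:
AA (methods 1·2): 0.39 vs {0.26, 0.18, 0.37, 0.22} → pass.
AA (methods 1·3): 0.63 vs {0.26, 0.30, 0.37, 0.34} → pass.
AA (methods 2·3): 0.38 vs {0.18, 0.30, 0.22, 0.34} → pass.
Dep (methods 1·2): 0.56 vs {0.26, 0.18, 0.20, 0.22} → pass.
Dep (methods 1·3): 0.48 vs {0.26, 0.30, 0.20, 0.20} → pass.
Dep (methods 2·3): 0.68 vs {0.18, 0.30, 0.22, 0.20} → pass.
Pro (methods 1·2): 0.87 vs {0.37, 0.22, 0.20, 0.22} → pass.
Pro (methods 1·3): 0.85 vs {0.37, 0.34, 0.20, 0.20} → pass.
Pro (methods 2·3): 0.79 vs {0.22, 0.34, 0.22, 0.20} → pass.
0 of 9 fail.

0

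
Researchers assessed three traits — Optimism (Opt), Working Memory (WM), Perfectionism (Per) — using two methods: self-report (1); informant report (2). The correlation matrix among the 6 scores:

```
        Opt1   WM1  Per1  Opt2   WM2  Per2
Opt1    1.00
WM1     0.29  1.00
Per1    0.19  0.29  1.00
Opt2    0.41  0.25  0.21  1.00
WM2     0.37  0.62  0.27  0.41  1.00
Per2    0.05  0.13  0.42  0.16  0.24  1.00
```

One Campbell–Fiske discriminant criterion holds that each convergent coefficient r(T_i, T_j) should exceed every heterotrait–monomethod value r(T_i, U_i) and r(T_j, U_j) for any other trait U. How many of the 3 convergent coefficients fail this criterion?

Each convergent coefficient versus the relevant comparison correlations:
Opt (methods 1·2): 0.41 vs {0.29, 0.41, 0.19, 0.16} → fail.
WM (methods 1·2): 0.62 vs {0.29, 0.41, 0.29, 0.24} → pass.
Per (methods 1·2): 0.42 vs {0.19, 0.16, 0.29, 0.24} → pass.
1 of 3 fail.

1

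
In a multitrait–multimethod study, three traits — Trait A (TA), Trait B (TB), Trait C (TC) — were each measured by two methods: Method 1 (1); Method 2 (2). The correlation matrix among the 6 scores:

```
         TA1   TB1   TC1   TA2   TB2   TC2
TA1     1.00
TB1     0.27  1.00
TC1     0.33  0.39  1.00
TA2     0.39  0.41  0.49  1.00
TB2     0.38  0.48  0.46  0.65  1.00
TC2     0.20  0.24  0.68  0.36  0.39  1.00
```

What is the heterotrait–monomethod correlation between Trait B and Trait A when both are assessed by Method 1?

Different traits, same method: r(TB1, TA1) = 0.27.

0.27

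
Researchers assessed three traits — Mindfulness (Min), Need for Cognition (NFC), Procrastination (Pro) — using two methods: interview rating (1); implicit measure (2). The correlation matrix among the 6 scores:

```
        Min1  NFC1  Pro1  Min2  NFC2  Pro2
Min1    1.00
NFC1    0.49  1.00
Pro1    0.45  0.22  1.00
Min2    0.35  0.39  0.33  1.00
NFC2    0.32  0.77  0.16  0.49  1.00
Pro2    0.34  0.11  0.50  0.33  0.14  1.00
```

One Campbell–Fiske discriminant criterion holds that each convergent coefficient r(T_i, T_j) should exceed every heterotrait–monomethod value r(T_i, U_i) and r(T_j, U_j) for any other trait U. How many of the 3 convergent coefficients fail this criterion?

Each convergent coefficient versus the relevant comparison correlations:
Min (methods 1·2): 0.35 vs {0.49, 0.49, 0.45, 0.33} → fail.
NFC (methods 1·2): 0.77 vs {0.49, 0.49, 0.22, 0.14} → pass.
Pro (methods 1·2): 0.50 vs {0.45, 0.33, 0.22, 0.14} → pass.
1 of 3 fail.

1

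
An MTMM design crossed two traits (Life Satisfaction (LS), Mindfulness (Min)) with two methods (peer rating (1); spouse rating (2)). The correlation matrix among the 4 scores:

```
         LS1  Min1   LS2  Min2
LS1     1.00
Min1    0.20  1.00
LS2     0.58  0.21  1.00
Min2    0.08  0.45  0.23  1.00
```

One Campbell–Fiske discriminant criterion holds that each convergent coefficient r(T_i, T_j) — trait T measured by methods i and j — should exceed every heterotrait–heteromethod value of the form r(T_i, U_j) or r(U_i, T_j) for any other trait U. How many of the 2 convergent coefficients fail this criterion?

Convergent coefficients and their comparison sets:
LS (methods 1·2): 0.58 vs {0.08, 0.21} → pass.
Min (methods 1·2): 0.45 vs {0.21, 0.08} → pass.
0 of 2 fail.

0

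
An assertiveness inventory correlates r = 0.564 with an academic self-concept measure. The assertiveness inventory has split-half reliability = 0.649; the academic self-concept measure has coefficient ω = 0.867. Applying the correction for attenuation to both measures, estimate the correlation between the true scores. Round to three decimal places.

0.752

r_true = r_obs / √(r_xx · r_yy) = 0.564 / √(0.649 × 0.867) = 0.564 / √0.562683 = 0.564 / 0.7501 ≈ 0.752.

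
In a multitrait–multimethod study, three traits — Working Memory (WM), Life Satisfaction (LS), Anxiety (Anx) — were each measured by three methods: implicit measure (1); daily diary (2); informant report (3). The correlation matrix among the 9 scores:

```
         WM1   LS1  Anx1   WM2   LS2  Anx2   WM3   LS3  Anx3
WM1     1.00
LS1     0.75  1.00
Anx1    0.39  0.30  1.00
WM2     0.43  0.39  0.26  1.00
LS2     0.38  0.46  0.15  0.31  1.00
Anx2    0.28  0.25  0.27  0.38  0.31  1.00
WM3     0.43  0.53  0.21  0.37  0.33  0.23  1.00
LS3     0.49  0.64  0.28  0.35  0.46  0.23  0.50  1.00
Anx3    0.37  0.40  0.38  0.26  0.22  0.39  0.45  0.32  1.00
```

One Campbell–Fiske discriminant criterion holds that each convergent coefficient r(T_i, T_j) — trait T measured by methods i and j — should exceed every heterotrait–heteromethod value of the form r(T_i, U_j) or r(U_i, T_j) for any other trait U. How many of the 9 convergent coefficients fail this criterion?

3

Convergent coefficients and their comparison sets:
WM (methods 1·2): 0.43 vs {0.38, 0.39, 0.28, 0.26} → pass.
WM (methods 1·3): 0.43 vs {0.49, 0.53, 0.37, 0.21} → fail.
WM (methods 2·3): 0.37 vs {0.35, 0.33, 0.26, 0.23} → pass.
LS (methods 1·2): 0.46 vs {0.39, 0.38, 0.25, 0.15} → pass.
LS (methods 1·3): 0.64 vs {0.53, 0.49, 0.40, 0.28} → pass.
LS (methods 2·3): 0.46 vs {0.33, 0.35, 0.22, 0.23} → pass.
Anx (methods 1·2): 0.27 vs {0.26, 0.28, 0.15, 0.25} → fail.
Anx (methods 1·3): 0.38 vs {0.21, 0.37, 0.28, 0.40} → fail.
Anx (methods 2·3): 0.39 vs {0.23, 0.26, 0.23, 0.22} → pass.
3 of 9 fail.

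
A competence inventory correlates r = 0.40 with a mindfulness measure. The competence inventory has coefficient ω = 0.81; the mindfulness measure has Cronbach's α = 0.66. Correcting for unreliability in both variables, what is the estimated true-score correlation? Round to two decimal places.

r_true = r_obs / √(r_xx · r_yy) = 0.40 / √(0.81 × 0.66) = 0.40 / √0.5346 = 0.40 / 0.7312 ≈ 0.55.

0.55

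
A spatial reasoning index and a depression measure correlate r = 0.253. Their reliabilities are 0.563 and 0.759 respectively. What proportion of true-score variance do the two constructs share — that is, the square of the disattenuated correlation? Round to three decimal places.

Disattenuated r = 0.253 / √(0.563 × 0.759) = 0.253 / 0.6537 = 0.3870.
Shared true-score variance = 0.3870² = 0.1498 ≈ 0.150.

0.150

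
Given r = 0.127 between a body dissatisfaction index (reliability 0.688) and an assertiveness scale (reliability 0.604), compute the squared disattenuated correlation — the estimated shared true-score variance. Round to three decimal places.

Disattenuated r = 0.127 / √(0.688 × 0.604) = 0.127 / 0.6446 = 0.1970.
Shared true-score variance = 0.1970² = 0.0388 ≈ 0.039.

0.039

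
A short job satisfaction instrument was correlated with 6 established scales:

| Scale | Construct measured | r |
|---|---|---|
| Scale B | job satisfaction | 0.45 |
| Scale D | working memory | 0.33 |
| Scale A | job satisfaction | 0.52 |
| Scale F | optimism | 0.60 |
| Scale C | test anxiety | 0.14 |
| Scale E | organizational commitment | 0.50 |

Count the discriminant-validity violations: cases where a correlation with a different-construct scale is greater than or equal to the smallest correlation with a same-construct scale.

2

Convergent (same construct = job satisfaction): Scale B, Scale A.
Smallest convergent = 0.45. Discriminant values: 0.33, 0.60, 0.14, 0.50; count ≥ 0.45 → 2.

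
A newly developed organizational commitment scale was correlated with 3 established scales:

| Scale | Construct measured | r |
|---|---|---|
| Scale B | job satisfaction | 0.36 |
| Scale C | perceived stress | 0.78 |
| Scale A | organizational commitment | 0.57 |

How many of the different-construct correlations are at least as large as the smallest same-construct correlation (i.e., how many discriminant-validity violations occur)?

Convergent (same construct = organizational commitment): Scale A.
Smallest convergent = 0.57. Discriminant values: 0.36, 0.78; count ≥ 0.57 → 1.

1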